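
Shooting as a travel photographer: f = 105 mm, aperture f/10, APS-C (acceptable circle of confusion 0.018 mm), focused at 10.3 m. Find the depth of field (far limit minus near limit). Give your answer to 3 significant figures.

Hyperfocal distance H = f²/(N·c) + f = 105²/(10 × 0.018) + 105 = 11025/0.18 + 105 ≈ 61355.0 mm ≈ 61.35 m.
Near limit Dn = s·(H − f)/(H + s − 2f) = 10300 × (61355.0 − 105) / (61355.0 + 10300 − 2 × 105) = 10300 × 61250.0 / 71445.0 ≈ 8830.2 mm.
Far limit Df = s·(H − f)/(H − s) = 10300 × (61355.0 − 105) / (61355.0 − 10300) = 10300 × 61250.0 / 51055.0 ≈ 12356.8 mm.
Depth of field = Df − Dn = 12356.8 − 8830.2 ≈ 3526.6 mm ≈ 3.53 m.

3.53 m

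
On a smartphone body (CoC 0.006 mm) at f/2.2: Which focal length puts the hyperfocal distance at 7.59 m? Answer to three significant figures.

From H = f²/(N·c) + f, with f ≪ H: f ≈ √(H·N·c) = √(7590 × 2.2 × 0.006) = √100.19 ≈ 10.01 mm.
The +f correction barely moves this — solving exactly, f² + N·c·f − N·c·H = 0 ⇒ f = (−N·c + √((N·c)² + 4·N·c·H))/2 = (−0.0132 + √400.75)/2 ≈ 10.003 mm, so f ≈ 10.0 mm.

10.0 mm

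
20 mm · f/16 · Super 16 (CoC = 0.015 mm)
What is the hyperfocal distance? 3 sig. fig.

1.69 m

Hyperfocal distance H = f²/(N·c) + f = 20²/(16 × 0.015) + 20 = 400/0.24 + 20 ≈ 1686.7 mm ≈ 1.69 m.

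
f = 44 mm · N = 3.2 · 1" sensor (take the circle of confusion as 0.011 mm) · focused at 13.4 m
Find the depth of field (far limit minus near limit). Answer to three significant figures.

6.92 m

Hyperfocal distance H = f²/(N·c) + f = 44²/(3.2 × 0.011) + 44 = 1936/0.0352 + 44 ≈ 55044.0 mm ≈ 55.04 m.
Near limit Dn = s·(H − f)/(H + s − 2f) = 13400 × (55044.0 − 44) / (55044.0 + 13400 − 2 × 44) = 13400 × 55000.0 / 68356.0 ≈ 10781.8 mm.
Far limit Df = s·(H − f)/(H − s) = 13400 × (55044.0 − 44) / (55044.0 − 13400) = 13400 × 55000.0 / 41644.0 ≈ 17697.6 mm.
Depth of field = Df − Dn = 17697.6 − 10781.8 ≈ 6915.8 mm ≈ 6.92 m.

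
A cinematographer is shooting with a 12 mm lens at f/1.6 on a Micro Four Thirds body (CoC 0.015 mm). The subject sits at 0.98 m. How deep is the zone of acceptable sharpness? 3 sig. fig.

Hyperfocal distance H = f²/(N·c) + f = 12²/(1.6 × 0.015) + 12 = 144/0.024 + 12 ≈ 6012.0 mm ≈ 6.012 m.
Near limit Dn = s·(H − f)/(H + s − 2f) = 980 × (6012.0 − 12) / (6012.0 + 980 − 2 × 12) = 980 × 6000.0 / 6968.0 ≈ 843.86 mm.
Far limit Df = s·(H − f)/(H − s) = 980 × (6012.0 − 12) / (6012.0 − 980) = 980 × 6000.0 / 5032.0 ≈ 1168.52 mm.
Depth of field = Df − Dn = 1168.52 − 843.86 ≈ 324.66 mm.

325 mm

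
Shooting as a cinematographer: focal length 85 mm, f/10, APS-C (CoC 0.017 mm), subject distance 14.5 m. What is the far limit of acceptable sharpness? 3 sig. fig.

Hyperfocal distance H = f²/(N·c) + f = 85²/(10 × 0.017) + 85 = 7225/0.17 + 85 ≈ 42585.0 mm ≈ 42.59 m.
Far limit Df = s·(H − f)/(H − s) = 14500 × (42585.0 − 85) / (42585.0 − 14500) = 14500 × 42500.0 / 28085.0 ≈ 21942 mm ≈ 21.9 m.

21.9 m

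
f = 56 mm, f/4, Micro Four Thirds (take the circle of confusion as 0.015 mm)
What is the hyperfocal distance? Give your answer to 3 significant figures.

52.3 m

Hyperfocal distance H = f²/(N·c) + f = 56²/(4 × 0.015) + 56 = 3136/0.06 + 56 ≈ 52322.7 mm ≈ 52.3 m.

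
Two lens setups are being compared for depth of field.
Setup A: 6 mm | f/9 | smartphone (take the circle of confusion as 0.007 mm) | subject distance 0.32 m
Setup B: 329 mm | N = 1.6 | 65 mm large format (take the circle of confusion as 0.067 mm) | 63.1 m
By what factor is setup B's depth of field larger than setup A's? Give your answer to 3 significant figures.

15.6

Setup A: H = 6²/(9×0.007) + 6 ≈ 577.4 mm; DoF = Df − Dn = 710.32 − 206.52 ≈ 503.80 mm.
Setup B: H = 329²/(1.6×0.067) + 329 ≈ 1010039.8 mm; DoF = Df − Dn = 67282.8 − 59406.8 ≈ 7876.0 mm.
Ratio = 7876.0 / 503.80 ≈ 15.6.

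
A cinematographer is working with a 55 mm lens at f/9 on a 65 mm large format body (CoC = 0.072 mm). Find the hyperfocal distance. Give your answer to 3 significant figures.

4.72 m

Hyperfocal distance H = f²/(N·c) + f = 55²/(9 × 0.072) + 55 = 3025/0.648 + 55 ≈ 4723.2 mm ≈ 4.72 m.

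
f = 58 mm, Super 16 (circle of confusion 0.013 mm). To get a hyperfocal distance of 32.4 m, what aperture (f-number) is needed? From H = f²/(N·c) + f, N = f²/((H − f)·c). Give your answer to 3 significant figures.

Rearrange H = f²/(N·c) + f for N: N = f² / ((H − f)·c).
N = 58² / ((32400 − 58) × 0.013) = 3364 / 420.4 ≈ 8.

f/8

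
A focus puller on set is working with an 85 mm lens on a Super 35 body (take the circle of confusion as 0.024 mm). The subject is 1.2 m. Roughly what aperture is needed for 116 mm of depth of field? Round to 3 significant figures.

Write h = H − f = f²/(N·c). The thin-lens limits are Dn = s·h/(h + (s−f)) and Df = s·h/(h − (s−f)), so DoF = Df − Dn = 2·s·(s−f)·h / (h² − (s−f)²).
That is a quadratic in h: DoF·h² − 2·s·(s−f)·h − DoF·(s−f)² = 0 ⇒ h = (s−f)·(s + √(s² + DoF²)) / DoF = 1115 × (1200 + √(1200² + 116²)) / 116 = 1115 × (1200 + 1205.59) / 116 ≈ 23123 mm.
Then N = f²/(c·h) = 85² / (0.024 × 23123) = 7225 / 554.95 ≈ 13.

f/13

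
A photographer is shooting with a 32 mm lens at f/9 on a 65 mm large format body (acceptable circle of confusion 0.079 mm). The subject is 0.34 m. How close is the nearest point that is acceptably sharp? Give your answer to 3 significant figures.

280 mm

Hyperfocal distance H = f²/(N·c) + f = 32²/(9 × 0.079) + 32 = 1024/0.711 + 32 ≈ 1472.2 mm ≈ 1.472 m.
Near limit Dn = s·(H − f)/(H + s − 2f) = 340 × (1472.2 − 32) / (1472.2 + 340 − 2 × 32) = 340 × 1440.2 / 1748.2 ≈ 280.10 mm.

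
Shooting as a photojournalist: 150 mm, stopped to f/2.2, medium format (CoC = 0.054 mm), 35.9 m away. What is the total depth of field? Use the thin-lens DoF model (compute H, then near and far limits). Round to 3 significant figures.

14.1 m

Hyperfocal distance H = f²/(N·c) + f = 150²/(2.2 × 0.054) + 150 = 22500/0.1188 + 150 ≈ 189543.9 mm ≈ 189.5 m.
Near limit Dn = s·(H − f)/(H + s − 2f) = 35900 × (189543.9 − 150) / (189543.9 + 35900 − 2 × 150) = 35900 × 189393.9 / 225143.9 ≈ 30200 mm.
Far limit Df = s·(H − f)/(H − s) = 35900 × (189543.9 − 150) / (189543.9 − 35900) = 35900 × 189393.9 / 153643.9 ≈ 44253 mm.
Depth of field = Df − Dn = 44253 − 30200 ≈ 14053 mm ≈ 14.1 m.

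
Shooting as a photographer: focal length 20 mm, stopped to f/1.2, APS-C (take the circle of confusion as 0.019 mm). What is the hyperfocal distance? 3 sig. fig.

17.6 m

Hyperfocal distance H = f²/(N·c) + f = 20²/(1.2 × 0.019) + 20 = 400/0.0228 + 20 ≈ 17563.9 mm ≈ 17.6 m.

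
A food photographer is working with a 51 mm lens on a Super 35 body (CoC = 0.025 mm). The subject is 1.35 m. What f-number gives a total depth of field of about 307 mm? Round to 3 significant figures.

Write h = H − f = f²/(N·c). The thin-lens limits are Dn = s·h/(h + (s−f)) and Df = s·h/(h − (s−f)), so DoF = Df − Dn = 2·s·(s−f)·h / (h² − (s−f)²).
That is a quadratic in h: DoF·h² − 2·s·(s−f)·h − DoF·(s−f)² = 0 ⇒ h = (s−f)·(s + √(s² + DoF²)) / DoF = 1299 × (1350 + √(1350² + 307²)) / 307 = 1299 × (1350 + 1384.47) / 307 ≈ 11570 mm.
Then N = f²/(c·h) = 51² / (0.025 × 11570) = 2601 / 289.26 ≈ 8.99.

f/8.99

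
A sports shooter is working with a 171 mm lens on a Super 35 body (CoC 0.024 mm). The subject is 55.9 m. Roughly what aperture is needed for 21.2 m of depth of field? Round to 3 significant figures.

f/4.01

Write h = H − f = f²/(N·c). The thin-lens limits are Dn = s·h/(h + (s−f)) and Df = s·h/(h − (s−f)), so DoF = Df − Dn = 2·s·(s−f)·h / (h² − (s−f)²).
That is a quadratic in h: DoF·h² − 2·s·(s−f)·h − DoF·(s−f)² = 0 ⇒ h = (s−f)·(s + √(s² + DoF²)) / DoF = 55729 × (55900 + √(55900² + 21200²)) / 21200 = 55729 × (55900 + 59785.0) / 21200 ≈ 304104 mm.
Then N = f²/(c·h) = 171² / (0.024 × 304104) = 29241 / 7298.5 ≈ 4.01.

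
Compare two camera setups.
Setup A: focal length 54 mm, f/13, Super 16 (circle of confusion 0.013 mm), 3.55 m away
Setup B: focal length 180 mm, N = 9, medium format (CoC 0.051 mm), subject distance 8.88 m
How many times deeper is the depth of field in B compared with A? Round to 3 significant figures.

1.48

Setup A: H = 54²/(13×0.013) + 54 ≈ 17308.4 mm; DoF = Df − Dn = 4452.1 − 2951.9 ≈ 1500.2 mm.
Setup B: H = 180²/(9×0.051) + 180 ≈ 70768.2 mm; DoF = Df − Dn = 10128.3 − 7905.6 ≈ 2222.7 mm.
Ratio = 2222.7 / 1500.2 ≈ 1.48.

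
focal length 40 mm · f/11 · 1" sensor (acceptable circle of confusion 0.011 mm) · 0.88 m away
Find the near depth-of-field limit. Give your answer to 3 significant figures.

0.827 m

Hyperfocal distance H = f²/(N·c) + f = 40²/(11 × 0.011) + 40 = 1600/0.121 + 40 ≈ 13263.1 mm ≈ 13.26 m.
Near limit Dn = s·(H − f)/(H + s − 2f) = 880 × (13263.1 − 40) / (13263.1 + 880 − 2 × 40) = 880 × 13223.1 / 14063.1 ≈ 827.44 mm ≈ 0.827 m.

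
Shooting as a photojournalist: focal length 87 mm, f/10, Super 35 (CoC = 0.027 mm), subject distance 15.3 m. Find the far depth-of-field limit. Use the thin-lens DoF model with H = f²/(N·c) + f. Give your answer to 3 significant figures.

33.5 m

Hyperfocal distance H = f²/(N·c) + f = 87²/(10 × 0.027) + 87 = 7569/0.27 + 87 ≈ 28120.3 mm ≈ 28.12 m.
Far limit Df = s·(H − f)/(H − s) = 15300 × (28120.3 − 87) / (28120.3 − 15300) = 15300 × 28033.3 / 12820.3 ≈ 33455 mm ≈ 33.5 m.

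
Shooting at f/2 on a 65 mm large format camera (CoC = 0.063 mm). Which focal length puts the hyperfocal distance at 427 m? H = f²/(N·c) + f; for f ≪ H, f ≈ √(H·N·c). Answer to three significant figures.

From H = f²/(N·c) + f, with f ≪ H: f ≈ √(H·N·c) = √(427000 × 2 × 0.063) = √53802 ≈ 232.0 mm.
The +f correction barely moves this — solving exactly, f² + N·c·f − N·c·H = 0 ⇒ f = (−N·c + √((N·c)² + 4·N·c·H))/2 = (−0.126 + √215208)/2 ≈ 231.89 mm, so f ≈ 232 mm.

232 mm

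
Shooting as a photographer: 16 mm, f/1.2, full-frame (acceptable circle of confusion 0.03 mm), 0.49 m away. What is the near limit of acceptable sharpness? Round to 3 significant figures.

Hyperfocal distance H = f²/(N·c) + f = 16²/(1.2 × 0.03) + 16 = 256/0.036 + 16 ≈ 7127.1 mm ≈ 7.127 m.
Near limit Dn = s·(H − f)/(H + s − 2f) = 490 × (7127.1 − 16) / (7127.1 + 490 − 2 × 16) = 490 × 7111.1 / 7585.1 ≈ 459.38 mm.

459 mm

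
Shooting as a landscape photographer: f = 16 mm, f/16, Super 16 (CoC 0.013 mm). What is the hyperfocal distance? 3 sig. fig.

1.25 m

Hyperfocal distance H = f²/(N·c) + f = 16²/(16 × 0.013) + 16 = 256/0.208 + 16 ≈ 1246.8 mm ≈ 1.25 m.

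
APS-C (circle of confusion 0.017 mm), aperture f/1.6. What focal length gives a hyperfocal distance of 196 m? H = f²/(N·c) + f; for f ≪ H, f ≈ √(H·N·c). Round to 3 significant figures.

73.0 mm

From H = f²/(N·c) + f, with f ≪ H: f ≈ √(H·N·c) = √(196000 × 1.6 × 0.017) = √5331.2 ≈ 73.02 mm.
The +f correction barely moves this — solving exactly, f² + N·c·f − N·c·H = 0 ⇒ f = (−N·c + √((N·c)² + 4·N·c·H))/2 = (−0.0272 + √21325)/2 ≈ 73.001 mm, so f ≈ 73.0 mm.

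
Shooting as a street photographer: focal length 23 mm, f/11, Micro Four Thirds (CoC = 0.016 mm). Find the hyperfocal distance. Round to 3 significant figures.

Hyperfocal distance H = f²/(N·c) + f = 23²/(11 × 0.016) + 23 = 529/0.176 + 23 ≈ 3028.7 mm ≈ 3.03 m.

3.03 m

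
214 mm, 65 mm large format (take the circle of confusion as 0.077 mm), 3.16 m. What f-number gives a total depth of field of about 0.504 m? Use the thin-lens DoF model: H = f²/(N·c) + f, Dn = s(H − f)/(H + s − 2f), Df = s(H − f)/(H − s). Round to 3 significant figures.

Write h = H − f = f²/(N·c). The thin-lens limits are Dn = s·h/(h + (s−f)) and Df = s·h/(h − (s−f)), so DoF = Df − Dn = 2·s·(s−f)·h / (h² − (s−f)²).
That is a quadratic in h: DoF·h² − 2·s·(s−f)·h − DoF·(s−f)² = 0 ⇒ h = (s−f)·(s + √(s² + DoF²)) / DoF = 2946 × (3160 + √(3160² + 504²)) / 504 = 2946 × (3160 + 3199.94) / 504 ≈ 37175 mm.
Then N = f²/(c·h) = 214² / (0.077 × 37175) = 45796 / 2862.5 ≈ 16.

f/16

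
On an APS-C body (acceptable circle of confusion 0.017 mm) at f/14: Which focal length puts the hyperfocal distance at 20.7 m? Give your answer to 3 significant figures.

From H = f²/(N·c) + f, with f ≪ H: f ≈ √(H·N·c) = √(20700 × 14 × 0.017) = √4926.6 ≈ 70.19 mm.
Exact: f² + N·c·f − N·c·H = 0 ⇒ f = (−N·c + √((N·c)² + 4·N·c·H))/2 = (−0.238 + √19706)/2 ≈ 70.071 mm ≈ 70.1 mm.

70.1 mm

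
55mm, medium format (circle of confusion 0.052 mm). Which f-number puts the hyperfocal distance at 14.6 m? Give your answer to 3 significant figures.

Rearrange H = f²/(N·c) + f for N: N = f² / ((H − f)·c).
N = 55² / ((14600 − 55) × 0.052) = 3025 / 756.3 ≈ 4.

f/4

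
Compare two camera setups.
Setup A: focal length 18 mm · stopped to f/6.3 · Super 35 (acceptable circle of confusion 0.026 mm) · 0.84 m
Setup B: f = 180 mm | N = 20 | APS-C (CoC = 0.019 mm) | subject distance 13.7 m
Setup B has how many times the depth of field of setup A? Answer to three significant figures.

5.28

Setup A: H = 18²/(6.3×0.026) + 18 ≈ 1996.0 mm; DoF = Df − Dn = 1437.29 − 593.40 ≈ 843.89 mm.
Setup B: H = 180²/(20×0.019) + 180 ≈ 85443.2 mm; DoF = Df − Dn = 16281.8 − 11824.9 ≈ 4456.9 mm.
Ratio = 4456.9 / 843.89 ≈ 5.28.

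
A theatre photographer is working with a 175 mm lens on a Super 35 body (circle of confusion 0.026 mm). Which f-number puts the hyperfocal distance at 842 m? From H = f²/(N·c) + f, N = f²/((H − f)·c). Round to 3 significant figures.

f/1.40

Rearrange H = f²/(N·c) + f for N: N = f² / ((H − f)·c).
N = 175² / ((842000 − 175) × 0.026) = 30625 / 21887 ≈ 1.40.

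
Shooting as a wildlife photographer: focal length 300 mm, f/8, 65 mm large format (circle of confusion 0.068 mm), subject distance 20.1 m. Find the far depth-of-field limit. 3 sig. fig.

22.8 m

Hyperfocal distance H = f²/(N·c) + f = 300²/(8 × 0.068) + 300 = 90000/0.544 + 300 ≈ 165741.2 mm ≈ 165.7 m.
Far limit Df = s·(H − f)/(H − s) = 20100 × (165741.2 − 300) / (165741.2 − 20100) = 20100 × 165441.2 / 145641.2 ≈ 22833 mm ≈ 22.8 m.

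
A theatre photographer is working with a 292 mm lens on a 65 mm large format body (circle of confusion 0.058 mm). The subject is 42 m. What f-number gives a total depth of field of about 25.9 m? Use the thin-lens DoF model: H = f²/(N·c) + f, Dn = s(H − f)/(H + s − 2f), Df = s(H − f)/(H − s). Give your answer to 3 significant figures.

f/9.99

Write h = H − f = f²/(N·c). The thin-lens limits are Dn = s·h/(h + (s−f)) and Df = s·h/(h − (s−f)), so DoF = Df − Dn = 2·s·(s−f)·h / (h² − (s−f)²).
That is a quadratic in h: DoF·h² − 2·s·(s−f)·h − DoF·(s−f)² = 0 ⇒ h = (s−f)·(s + √(s² + DoF²)) / DoF = 41708 × (42000 + √(42000² + 25900²)) / 25900 = 41708 × (42000 + 49343.8) / 25900 ≈ 147095 mm.
Then N = f²/(c·h) = 292² / (0.058 × 147095) = 85264 / 8531.5 ≈ 9.99.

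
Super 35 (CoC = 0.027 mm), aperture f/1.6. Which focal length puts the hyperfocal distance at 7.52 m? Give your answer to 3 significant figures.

From H = f²/(N·c) + f, with f ≪ H: f ≈ √(H·N·c) = √(7520 × 1.6 × 0.027) = √324.86 ≈ 18.02 mm.
The +f correction barely moves this — solving exactly, f² + N·c·f − N·c·H = 0 ⇒ f = (−N·c + √((N·c)² + 4·N·c·H))/2 = (−0.0432 + √1299.5)/2 ≈ 18.002 mm, so f ≈ 18.0 mm.

18.0 mm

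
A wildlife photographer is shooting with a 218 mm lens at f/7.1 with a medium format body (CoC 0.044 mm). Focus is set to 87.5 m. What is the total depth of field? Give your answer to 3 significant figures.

Hyperfocal distance H = f²/(N·c) + f = 218²/(7.1 × 0.044) + 218 = 47524/0.3124 + 218 ≈ 152343.5 mm ≈ 152.3 m.
Near limit Dn = s·(H − f)/(H + s − 2f) = 87500 × (152343.5 − 218) / (152343.5 + 87500 − 2 × 218) = 87500 × 152125.5 / 239407.5 ≈ 55600 mm.
Far limit Df = s·(H − f)/(H − s) = 87500 × (152343.5 − 218) / (152343.5 − 87500) = 87500 × 152125.5 / 64843.5 ≈ 205279 mm.
Depth of field = Df − Dn = 205279 − 55600 ≈ 149679 mm ≈ 150 m.

150 m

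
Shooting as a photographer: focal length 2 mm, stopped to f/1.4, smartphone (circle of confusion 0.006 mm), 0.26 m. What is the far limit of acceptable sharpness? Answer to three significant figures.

0.567 m

Hyperfocal distance H = f²/(N·c) + f = 2²/(1.4 × 0.006) + 2 = 4/0.0084 + 2 ≈ 478.2 mm ≈ 0.478 m.
Far limit Df = s·(H − f)/(H − s) = 260 × (478.2 − 2) / (478.2 − 260) = 260 × 476.2 / 218.2 ≈ 567.44 mm ≈ 0.567 m.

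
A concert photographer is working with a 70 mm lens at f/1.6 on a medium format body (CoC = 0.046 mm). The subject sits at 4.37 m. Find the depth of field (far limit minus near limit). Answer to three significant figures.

0.567 m

Hyperfocal distance H = f²/(N·c) + f = 70²/(1.6 × 0.046) + 70 = 4900/0.0736 + 70 ≈ 66646.1 mm ≈ 66.65 m.
Near limit Dn = s·(H − f)/(H + s − 2f) = 4370 × (66646.1 − 70) / (66646.1 + 4370 − 2 × 70) = 4370 × 66576.1 / 70876.1 ≈ 4104.88 mm.
Far limit Df = s·(H − f)/(H − s) = 4370 × (66646.1 − 70) / (66646.1 − 4370) = 4370 × 66576.1 / 62276.1 ≈ 4671.74 mm.
Depth of field = Df − Dn = 4671.74 − 4104.88 ≈ 566.86 mm ≈ 0.567 m.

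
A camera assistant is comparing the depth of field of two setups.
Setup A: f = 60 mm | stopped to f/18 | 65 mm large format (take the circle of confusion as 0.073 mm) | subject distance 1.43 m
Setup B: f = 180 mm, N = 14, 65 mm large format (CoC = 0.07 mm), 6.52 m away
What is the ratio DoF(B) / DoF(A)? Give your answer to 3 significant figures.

1.36

Setup A: H = 60²/(18×0.073) + 60 ≈ 2799.7 mm; DoF = Df − Dn = 2860.3 − 953.3 ≈ 1907.0 mm.
Setup B: H = 180²/(14×0.07) + 180 ≈ 33241.2 mm; DoF = Df − Dn = 8067.0 − 5470.9 ≈ 2596.1 mm.
Ratio = 2596.1 / 1907.0 ≈ 1.36.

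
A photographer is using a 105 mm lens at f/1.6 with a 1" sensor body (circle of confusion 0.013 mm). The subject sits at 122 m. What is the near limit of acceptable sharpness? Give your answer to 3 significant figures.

99.2 m

Hyperfocal distance H = f²/(N·c) + f = 105²/(1.6 × 0.013) + 105 = 11025/0.0208 + 105 ≈ 530153.1 mm ≈ 530.2 m.
Near limit Dn = s·(H − f)/(H + s − 2f) = 122000 × (530153.1 − 105) / (530153.1 + 122000 − 2 × 105) = 122000 × 530048.1 / 651943.1 ≈ 99189 mm ≈ 99.2 m.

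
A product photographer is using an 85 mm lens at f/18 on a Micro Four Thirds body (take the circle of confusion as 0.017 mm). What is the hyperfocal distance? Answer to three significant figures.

23.7 m

Hyperfocal distance H = f²/(N·c) + f = 85²/(18 × 0.017) + 85 = 7225/0.306 + 85 ≈ 23696.1 mm ≈ 23.7 m.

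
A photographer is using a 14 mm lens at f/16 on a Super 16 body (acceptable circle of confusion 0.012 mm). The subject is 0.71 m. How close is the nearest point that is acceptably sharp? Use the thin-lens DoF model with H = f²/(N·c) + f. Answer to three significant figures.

422 mm

Hyperfocal distance H = f²/(N·c) + f = 14²/(16 × 0.012) + 14 = 196/0.192 + 14 ≈ 1034.8 mm ≈ 1.035 m.
Near limit Dn = s·(H − f)/(H + s − 2f) = 710 × (1034.8 − 14) / (1034.8 + 710 − 2 × 14) = 710 × 1020.8 / 1716.8 ≈ 422.17 mm.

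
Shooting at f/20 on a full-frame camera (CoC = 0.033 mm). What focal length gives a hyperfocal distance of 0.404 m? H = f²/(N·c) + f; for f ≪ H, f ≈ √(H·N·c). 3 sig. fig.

16.0 mm

From H = f²/(N·c) + f, with f ≪ H: f ≈ √(H·N·c) = √(404 × 20 × 0.033) = √266.64 ≈ 16.33 mm.
Exact: f² + N·c·f − N·c·H = 0 ⇒ f = (−N·c + √((N·c)² + 4·N·c·H))/2 = (−0.66 + √1067.0)/2 ≈ 16.002 mm ≈ 16.0 mm.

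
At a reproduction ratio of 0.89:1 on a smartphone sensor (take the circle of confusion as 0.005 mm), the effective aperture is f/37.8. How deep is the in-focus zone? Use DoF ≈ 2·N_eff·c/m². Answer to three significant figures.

At magnification m, DoF ≈ 2·N_eff·c/m² = 2 × 37.8 × 0.005 / 0.89² = 0.378 / 0.7921 ≈ 0.477 mm.

0.477 mm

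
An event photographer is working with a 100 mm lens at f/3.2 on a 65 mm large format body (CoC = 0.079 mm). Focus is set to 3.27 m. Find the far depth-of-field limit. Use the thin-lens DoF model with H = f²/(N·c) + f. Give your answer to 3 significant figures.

3.55 m

Hyperfocal distance H = f²/(N·c) + f = 100²/(3.2 × 0.079) + 100 = 10000/0.2528 + 100 ≈ 39657.0 mm ≈ 39.66 m.
Far limit Df = s·(H − f)/(H − s) = 3270 × (39657.0 − 100) / (39657.0 − 3270) = 3270 × 39557.0 / 36387.0 ≈ 3554.9 mm ≈ 3.55 m.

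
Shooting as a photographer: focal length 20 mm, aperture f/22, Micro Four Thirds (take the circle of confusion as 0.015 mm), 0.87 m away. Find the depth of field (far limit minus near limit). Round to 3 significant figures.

Hyperfocal distance H = f²/(N·c) + f = 20²/(22 × 0.015) + 20 = 400/0.33 + 20 ≈ 1232.1 mm ≈ 1.232 m.
Near limit Dn = s·(H − f)/(H + s − 2f) = 870 × (1232.1 − 20) / (1232.1 + 870 − 2 × 20) = 870 × 1212.1 / 2062.1 ≈ 511.4 mm.
Far limit Df = s·(H − f)/(H − s) = 870 × (1232.1 − 20) / (1232.1 − 870) = 870 × 1212.1 / 362.1 ≈ 2912.1 mm.
Depth of field = Df − Dn = 2912.1 − 511.4 ≈ 2400.7 mm ≈ 2.40 m.

2.40 m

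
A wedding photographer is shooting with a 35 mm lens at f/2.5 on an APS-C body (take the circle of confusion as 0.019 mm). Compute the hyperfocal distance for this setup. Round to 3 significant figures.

Hyperfocal distance H = f²/(N·c) + f = 35²/(2.5 × 0.019) + 35 = 1225/0.0475 + 35 ≈ 25824.5 mm ≈ 25.8 m.

25.8 m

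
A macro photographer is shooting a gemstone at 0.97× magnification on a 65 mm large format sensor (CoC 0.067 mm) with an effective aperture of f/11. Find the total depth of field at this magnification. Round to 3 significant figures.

At magnification m, DoF ≈ 2·N_eff·c/m² = 2 × 11 × 0.067 / 0.97² = 1.474 / 0.9409 ≈ 1.57 mm.

1.57 mm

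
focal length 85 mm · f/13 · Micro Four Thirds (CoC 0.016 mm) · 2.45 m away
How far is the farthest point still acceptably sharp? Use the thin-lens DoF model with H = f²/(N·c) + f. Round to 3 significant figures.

Hyperfocal distance H = f²/(N·c) + f = 85²/(13 × 0.016) + 85 = 7225/0.208 + 85 ≈ 34820.6 mm ≈ 34.82 m.
Far limit Df = s·(H − f)/(H − s) = 2450 × (34820.6 − 85) / (34820.6 − 2450) = 2450 × 34735.6 / 32370.6 ≈ 2629.0 mm ≈ 2.63 m.

2.63 m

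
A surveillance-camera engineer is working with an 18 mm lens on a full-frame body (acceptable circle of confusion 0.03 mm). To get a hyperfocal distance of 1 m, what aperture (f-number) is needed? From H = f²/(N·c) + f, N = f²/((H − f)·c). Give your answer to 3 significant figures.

Rearrange H = f²/(N·c) + f for N: N = f² / ((H − f)·c).
N = 18² / ((1000 − 18) × 0.03) = 324 / 29.46 ≈ 11.

f/11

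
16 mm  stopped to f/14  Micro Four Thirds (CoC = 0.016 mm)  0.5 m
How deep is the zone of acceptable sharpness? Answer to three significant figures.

0.516 m

Hyperfocal distance H = f²/(N·c) + f = 16²/(14 × 0.016) + 16 = 256/0.224 + 16 ≈ 1158.9 mm ≈ 1.159 m.
Near limit Dn = s·(H − f)/(H + s − 2f) = 500 × (1158.9 − 16) / (1158.9 + 500 − 2 × 16) = 500 × 1142.9 / 1626.9 ≈ 351.25 mm.
Far limit Df = s·(H − f)/(H − s) = 500 × (1158.9 − 16) / (1158.9 − 500) = 500 × 1142.9 / 658.9 ≈ 867.30 mm.
Depth of field = Df − Dn = 867.30 − 351.25 ≈ 516.05 mm ≈ 0.516 m.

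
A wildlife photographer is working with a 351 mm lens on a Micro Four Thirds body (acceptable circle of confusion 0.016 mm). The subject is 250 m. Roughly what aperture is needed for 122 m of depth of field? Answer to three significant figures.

Write h = H − f = f²/(N·c). The thin-lens limits are Dn = s·h/(h + (s−f)) and Df = s·h/(h − (s−f)), so DoF = Df − Dn = 2·s·(s−f)·h / (h² − (s−f)²).
That is a quadratic in h: DoF·h² − 2·s·(s−f)·h − DoF·(s−f)² = 0 ⇒ h = (s−f)·(s + √(s² + DoF²)) / DoF = 249649 × (250000 + √(250000² + 122000²)) / 122000 = 249649 × (250000 + 278180) / 122000 ≈ 1080816 mm.
Then N = f²/(c·h) = 351² / (0.016 × 1080816) = 123201 / 17293 ≈ 7.12.

f/7.12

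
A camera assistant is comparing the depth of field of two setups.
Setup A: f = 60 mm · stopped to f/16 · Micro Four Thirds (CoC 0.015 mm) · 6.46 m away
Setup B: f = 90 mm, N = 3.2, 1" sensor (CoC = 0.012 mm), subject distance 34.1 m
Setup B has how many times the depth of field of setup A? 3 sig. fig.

Setup A: H = 60²/(16×0.015) + 60 ≈ 15060.0 mm; DoF = Df − Dn = 11267.4 − 4528.0 ≈ 6739.4 mm.
Setup B: H = 90²/(3.2×0.012) + 90 ≈ 211027.5 mm; DoF = Df − Dn = 40655 − 29365 ≈ 11290 mm.
Ratio = 11290 / 6739.4 ≈ 1.68.

1.68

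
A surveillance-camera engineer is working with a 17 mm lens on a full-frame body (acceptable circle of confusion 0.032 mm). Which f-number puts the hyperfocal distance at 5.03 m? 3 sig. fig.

Rearrange H = f²/(N·c) + f for N: N = f² / ((H − f)·c).
N = 17² / ((5030 − 17) × 0.032) = 289 / 160.4 ≈ 1.80.

f/1.80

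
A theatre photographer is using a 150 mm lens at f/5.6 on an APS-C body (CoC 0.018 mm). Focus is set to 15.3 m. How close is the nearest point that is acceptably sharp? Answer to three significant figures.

Hyperfocal distance H = f²/(N·c) + f = 150²/(5.6 × 0.018) + 150 = 22500/0.1008 + 150 ≈ 223364.3 mm ≈ 223.4 m.
Near limit Dn = s·(H − f)/(H + s − 2f) = 15300 × (223364.3 − 150) / (223364.3 + 15300 − 2 × 150) = 15300 × 223214.3 / 238364.3 ≈ 14328 mm ≈ 14.3 m.

14.3 m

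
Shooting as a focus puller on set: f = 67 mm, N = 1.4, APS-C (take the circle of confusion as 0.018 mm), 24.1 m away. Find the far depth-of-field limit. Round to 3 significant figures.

Hyperfocal distance H = f²/(N·c) + f = 67²/(1.4 × 0.018) + 67 = 4489/0.0252 + 67 ≈ 178201.9 mm ≈ 178.2 m.
Far limit Df = s·(H − f)/(H − s) = 24100 × (178201.9 − 67) / (178201.9 − 24100) = 24100 × 178134.9 / 154101.9 ≈ 27859 mm ≈ 27.9 m.

27.9 m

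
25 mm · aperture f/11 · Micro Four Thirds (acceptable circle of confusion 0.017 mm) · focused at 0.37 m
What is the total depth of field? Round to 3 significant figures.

77.2 mm

Hyperfocal distance H = f²/(N·c) + f = 25²/(11 × 0.017) + 25 = 625/0.187 + 25 ≈ 3367.2 mm ≈ 3.367 m.
Near limit Dn = s·(H − f)/(H + s − 2f) = 370 × (3367.2 − 25) / (3367.2 + 370 − 2 × 25) = 370 × 3342.2 / 3687.2 ≈ 335.381 mm.
Far limit Df = s·(H − f)/(H − s) = 370 × (3367.2 − 25) / (3367.2 − 370) = 370 × 3342.2 / 2997.2 ≈ 412.589 mm.
Depth of field = Df − Dn = 412.589 − 335.381 ≈ 77.208 mm.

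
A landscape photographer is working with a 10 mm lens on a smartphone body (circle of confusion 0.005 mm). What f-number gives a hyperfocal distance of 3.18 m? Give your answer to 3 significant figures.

f/6.31

Rearrange H = f²/(N·c) + f for N: N = f² / ((H − f)·c).
N = 10² / ((3180 − 10) × 0.005) = 100 / 15.85 ≈ 6.31.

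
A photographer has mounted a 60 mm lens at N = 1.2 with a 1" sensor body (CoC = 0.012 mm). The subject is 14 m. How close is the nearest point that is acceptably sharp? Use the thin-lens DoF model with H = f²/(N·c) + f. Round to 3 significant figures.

13.3 m

Hyperfocal distance H = f²/(N·c) + f = 60²/(1.2 × 0.012) + 60 = 3600/0.0144 + 60 ≈ 250060.0 mm ≈ 250.1 m.
Near limit Dn = s·(H − f)/(H + s − 2f) = 14000 × (250060.0 − 60) / (250060.0 + 14000 − 2 × 60) = 14000 × 250000.0 / 263940.0 ≈ 13261 mm ≈ 13.3 m.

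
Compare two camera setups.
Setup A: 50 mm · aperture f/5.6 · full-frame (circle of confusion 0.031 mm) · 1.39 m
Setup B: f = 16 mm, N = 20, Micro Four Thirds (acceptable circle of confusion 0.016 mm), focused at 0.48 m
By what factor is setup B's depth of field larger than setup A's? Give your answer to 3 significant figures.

Setup A: H = 50²/(5.6×0.031) + 50 ≈ 14450.9 mm; DoF = Df − Dn = 1532.61 − 1271.67 ≈ 260.94 mm.
Setup B: H = 16²/(20×0.016) + 16 ≈ 816.0 mm; DoF = Df − Dn = 1142.86 − 303.80 ≈ 839.06 mm.
Ratio = 839.06 / 260.94 ≈ 3.22.

3.22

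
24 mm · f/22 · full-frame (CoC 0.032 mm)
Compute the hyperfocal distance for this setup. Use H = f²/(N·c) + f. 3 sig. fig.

Hyperfocal distance H = f²/(N·c) + f = 24²/(22 × 0.032) + 24 = 576/0.704 + 24 ≈ 842.2 mm ≈ 0.842 m.

0.842 m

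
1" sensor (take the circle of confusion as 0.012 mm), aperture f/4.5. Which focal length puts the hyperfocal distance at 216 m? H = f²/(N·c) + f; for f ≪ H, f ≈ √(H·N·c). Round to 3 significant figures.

108 mm

From H = f²/(N·c) + f, with f ≪ H: f ≈ √(H·N·c) = √(216000 × 4.5 × 0.012) = √11664 ≈ 108.0 mm.
The +f correction barely moves this — solving exactly, f² + N·c·f − N·c·H = 0 ⇒ f = (−N·c + √((N·c)² + 4·N·c·H))/2 = (−0.054 + √46656)/2 ≈ 107.97 mm, so f ≈ 108 mm.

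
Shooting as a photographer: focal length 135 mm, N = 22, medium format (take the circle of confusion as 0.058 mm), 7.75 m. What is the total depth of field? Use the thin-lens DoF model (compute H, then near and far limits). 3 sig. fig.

11.5 m

Hyperfocal distance H = f²/(N·c) + f = 135²/(22 × 0.058) + 135 = 18225/1.276 + 135 ≈ 14417.9 mm ≈ 14.42 m.
Near limit Dn = s·(H − f)/(H + s − 2f) = 7750 × (14417.9 − 135) / (14417.9 + 7750 − 2 × 135) = 7750 × 14282.9 / 21897.9 ≈ 5055 mm.
Far limit Df = s·(H − f)/(H − s) = 7750 × (14417.9 − 135) / (14417.9 − 7750) = 7750 × 14282.9 / 6667.9 ≈ 16601 mm.
Depth of field = Df − Dn = 16601 − 5055 ≈ 11546 mm ≈ 11.5 m.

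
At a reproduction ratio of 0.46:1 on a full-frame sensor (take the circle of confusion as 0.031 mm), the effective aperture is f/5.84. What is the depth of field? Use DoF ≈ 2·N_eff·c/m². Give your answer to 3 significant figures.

1.71 mm

At magnification m, DoF ≈ 2·N_eff·c/m² = 2 × 5.84 × 0.031 / 0.46² = 0.3621 / 0.2116 ≈ 1.71 mm.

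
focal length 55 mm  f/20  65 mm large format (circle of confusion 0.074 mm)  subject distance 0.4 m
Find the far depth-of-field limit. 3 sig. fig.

Hyperfocal distance H = f²/(N·c) + f = 55²/(20 × 0.074) + 55 = 3025/1.48 + 55 ≈ 2098.9 mm ≈ 2.099 m.
Far limit Df = s·(H − f)/(H − s) = 400 × (2098.9 − 55) / (2098.9 − 400) = 400 × 2043.9 / 1698.9 ≈ 481.23 mm.

481 mm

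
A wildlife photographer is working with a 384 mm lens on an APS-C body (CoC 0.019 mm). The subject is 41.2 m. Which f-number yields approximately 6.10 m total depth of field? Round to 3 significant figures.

f/14

Write h = H − f = f²/(N·c). The thin-lens limits are Dn = s·h/(h + (s−f)) and Df = s·h/(h − (s−f)), so DoF = Df − Dn = 2·s·(s−f)·h / (h² − (s−f)²).
That is a quadratic in h: DoF·h² − 2·s·(s−f)·h − DoF·(s−f)² = 0 ⇒ h = (s−f)·(s + √(s² + DoF²)) / DoF = 40816 × (41200 + √(41200² + 6100²)) / 6100 = 40816 × (41200 + 41649.1) / 6100 ≈ 554356 mm.
Then N = f²/(c·h) = 384² / (0.019 × 554356) = 147456 / 10533 ≈ 14.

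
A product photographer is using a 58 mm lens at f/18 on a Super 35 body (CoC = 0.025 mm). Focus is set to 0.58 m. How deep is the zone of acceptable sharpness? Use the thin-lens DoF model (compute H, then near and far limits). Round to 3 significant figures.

Hyperfocal distance H = f²/(N·c) + f = 58²/(18 × 0.025) + 58 = 3364/0.45 + 58 ≈ 7533.6 mm ≈ 7.534 m.
Near limit Dn = s·(H − f)/(H + s − 2f) = 580 × (7533.6 − 58) / (7533.6 + 580 − 2 × 58) = 580 × 7475.6 / 7997.6 ≈ 542.143 mm.
Far limit Df = s·(H − f)/(H − s) = 580 × (7533.6 − 58) / (7533.6 − 580) = 580 × 7475.6 / 6953.6 ≈ 623.540 mm.
Depth of field = Df − Dn = 623.540 − 542.143 ≈ 81.397 mm.

81.4 mm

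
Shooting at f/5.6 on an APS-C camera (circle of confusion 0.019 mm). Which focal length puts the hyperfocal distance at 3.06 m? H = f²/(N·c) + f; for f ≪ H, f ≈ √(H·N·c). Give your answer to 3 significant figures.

18.0 mm

From H = f²/(N·c) + f, with f ≪ H: f ≈ √(H·N·c) = √(3060 × 5.6 × 0.019) = √325.58 ≈ 18.04 mm.
The +f correction barely moves this — solving exactly, f² + N·c·f − N·c·H = 0 ⇒ f = (−N·c + √((N·c)² + 4·N·c·H))/2 = (−0.1064 + √1302.3)/2 ≈ 17.991 mm, so f ≈ 18.0 mm.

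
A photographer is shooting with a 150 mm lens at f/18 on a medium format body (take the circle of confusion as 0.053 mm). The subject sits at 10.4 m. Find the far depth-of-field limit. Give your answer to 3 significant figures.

18.4 m

Hyperfocal distance H = f²/(N·c) + f = 150²/(18 × 0.053) + 150 = 22500/0.954 + 150 ≈ 23734.9 mm ≈ 23.73 m.
Far limit Df = s·(H − f)/(H − s) = 10400 × (23734.9 − 150) / (23734.9 − 10400) = 10400 × 23584.9 / 13334.9 ≈ 18394 mm ≈ 18.4 m.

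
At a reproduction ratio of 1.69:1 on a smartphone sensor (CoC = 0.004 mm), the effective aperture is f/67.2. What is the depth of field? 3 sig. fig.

At magnification m, DoF ≈ 2·N_eff·c/m² = 2 × 67.2 × 0.004 / 1.69² = 0.5376 / 2.856 ≈ 0.188 mm.

0.188 mm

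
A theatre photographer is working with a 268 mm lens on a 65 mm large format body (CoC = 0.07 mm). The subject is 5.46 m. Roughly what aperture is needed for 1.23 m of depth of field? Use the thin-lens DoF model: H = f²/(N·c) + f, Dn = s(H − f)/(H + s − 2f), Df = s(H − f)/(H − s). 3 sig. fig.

f/22

Write h = H − f = f²/(N·c). The thin-lens limits are Dn = s·h/(h + (s−f)) and Df = s·h/(h − (s−f)), so DoF = Df − Dn = 2·s·(s−f)·h / (h² − (s−f)²).
That is a quadratic in h: DoF·h² − 2·s·(s−f)·h − DoF·(s−f)² = 0 ⇒ h = (s−f)·(s + √(s² + DoF²)) / DoF = 5192 × (5460 + √(5460² + 1230²)) / 1230 = 5192 × (5460 + 5596.83) / 1230 ≈ 46672 mm.
Then N = f²/(c·h) = 268² / (0.07 × 46672) = 71824 / 3267.1 ≈ 22.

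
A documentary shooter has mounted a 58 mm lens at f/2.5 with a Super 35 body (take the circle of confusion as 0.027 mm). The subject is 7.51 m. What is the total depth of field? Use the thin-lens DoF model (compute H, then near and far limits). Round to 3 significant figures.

2.30 m

Hyperfocal distance H = f²/(N·c) + f = 58²/(2.5 × 0.027) + 58 = 3364/0.0675 + 58 ≈ 49895.0 mm ≈ 49.90 m.
Near limit Dn = s·(H − f)/(H + s − 2f) = 7510 × (49895.0 − 58) / (49895.0 + 7510 − 2 × 58) = 7510 × 49837.0 / 57289.0 ≈ 6533.1 mm.
Far limit Df = s·(H − f)/(H − s) = 7510 × (49895.0 − 58) / (49895.0 − 7510) = 7510 × 49837.0 / 42385.0 ≈ 8830.4 mm.
Depth of field = Df − Dn = 8830.4 − 6533.1 ≈ 2297.3 mm ≈ 2.30 m.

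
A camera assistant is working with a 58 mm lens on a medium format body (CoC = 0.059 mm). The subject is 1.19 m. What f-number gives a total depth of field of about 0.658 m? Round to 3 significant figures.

f/13

Write h = H − f = f²/(N·c). The thin-lens limits are Dn = s·h/(h + (s−f)) and Df = s·h/(h − (s−f)), so DoF = Df − Dn = 2·s·(s−f)·h / (h² − (s−f)²).
That is a quadratic in h: DoF·h² − 2·s·(s−f)·h − DoF·(s−f)² = 0 ⇒ h = (s−f)·(s + √(s² + DoF²)) / DoF = 1132 × (1190 + √(1190² + 658²)) / 658 = 1132 × (1190 + 1359.80) / 658 ≈ 4386.6 mm.
Then N = f²/(c·h) = 58² / (0.059 × 4386.6) = 3364 / 258.81 ≈ 13.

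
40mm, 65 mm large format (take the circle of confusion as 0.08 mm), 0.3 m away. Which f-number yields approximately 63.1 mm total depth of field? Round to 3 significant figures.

Write h = H − f = f²/(N·c). The thin-lens limits are Dn = s·h/(h + (s−f)) and Df = s·h/(h − (s−f)), so DoF = Df − Dn = 2·s·(s−f)·h / (h² − (s−f)²).
That is a quadratic in h: DoF·h² − 2·s·(s−f)·h − DoF·(s−f)² = 0 ⇒ h = (s−f)·(s + √(s² + DoF²)) / DoF = 260 × (300 + √(300² + 63.1²)) / 63.1 = 260 × (300 + 306.564) / 63.1 ≈ 2499.3 mm.
Then N = f²/(c·h) = 40² / (0.08 × 2499.3) = 1600 / 199.95 ≈ 8.

f/8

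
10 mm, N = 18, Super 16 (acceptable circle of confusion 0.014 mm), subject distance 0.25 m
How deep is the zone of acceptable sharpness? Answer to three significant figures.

Hyperfocal distance H = f²/(N·c) + f = 10²/(18 × 0.014) + 10 = 100/0.252 + 10 ≈ 406.8 mm ≈ 0.407 m.
Near limit Dn = s·(H − f)/(H + s − 2f) = 250 × (406.8 − 10) / (406.8 + 250 − 2 × 10) = 250 × 396.8 / 636.8 ≈ 155.78 mm.
Far limit Df = s·(H − f)/(H − s) = 250 × (406.8 − 10) / (406.8 − 250) = 250 × 396.8 / 156.8 ≈ 632.59 mm.
Depth of field = Df − Dn = 632.59 − 155.78 ≈ 476.81 mm.

477 mm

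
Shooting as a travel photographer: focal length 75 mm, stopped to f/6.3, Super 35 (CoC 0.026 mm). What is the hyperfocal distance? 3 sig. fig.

Hyperfocal distance H = f²/(N·c) + f = 75²/(6.3 × 0.026) + 75 = 5625/0.1638 + 75 ≈ 34415.7 mm ≈ 34.4 m.

34.4 m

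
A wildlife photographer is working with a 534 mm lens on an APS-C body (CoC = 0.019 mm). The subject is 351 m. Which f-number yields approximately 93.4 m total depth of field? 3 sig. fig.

Write h = H − f = f²/(N·c). The thin-lens limits are Dn = s·h/(h + (s−f)) and Df = s·h/(h − (s−f)), so DoF = Df − Dn = 2·s·(s−f)·h / (h² − (s−f)²).
That is a quadratic in h: DoF·h² − 2·s·(s−f)·h − DoF·(s−f)² = 0 ⇒ h = (s−f)·(s + √(s² + DoF²)) / DoF = 350466 × (351000 + √(351000² + 93400²)) / 93400 = 350466 × (351000 + 363214) / 93400 ≈ 2679955 mm.
Then N = f²/(c·h) = 534² / (0.019 × 2679955) = 285156 / 50919 ≈ 5.60.

f/5.60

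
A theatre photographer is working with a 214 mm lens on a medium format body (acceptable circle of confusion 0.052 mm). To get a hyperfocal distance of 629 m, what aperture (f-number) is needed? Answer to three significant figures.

Rearrange H = f²/(N·c) + f for N: N = f² / ((H − f)·c).
N = 214² / ((629000 − 214) × 0.052) = 45796 / 32697 ≈ 1.40.

f/1.40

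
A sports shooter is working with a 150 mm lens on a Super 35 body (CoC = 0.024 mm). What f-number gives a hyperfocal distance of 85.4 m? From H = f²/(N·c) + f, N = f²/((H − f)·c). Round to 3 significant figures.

Rearrange H = f²/(N·c) + f for N: N = f² / ((H − f)·c).
N = 150² / ((85400 − 150) × 0.024) = 22500 / 2046 ≈ 11.

f/11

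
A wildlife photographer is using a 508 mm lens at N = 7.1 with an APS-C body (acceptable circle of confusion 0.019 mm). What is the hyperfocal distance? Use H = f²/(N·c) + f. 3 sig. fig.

1910 m

Hyperfocal distance H = f²/(N·c) + f = 508²/(7.1 × 0.019) + 508 = 258064/0.1349 + 508 ≈ 1913510.2 mm ≈ 1910 m.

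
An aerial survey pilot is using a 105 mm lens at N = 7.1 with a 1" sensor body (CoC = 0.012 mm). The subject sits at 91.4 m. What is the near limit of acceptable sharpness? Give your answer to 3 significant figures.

Hyperfocal distance H = f²/(N·c) + f = 105²/(7.1 × 0.012) + 105 = 11025/0.0852 + 105 ≈ 129506.4 mm ≈ 129.5 m.
Near limit Dn = s·(H − f)/(H + s − 2f) = 91400 × (129506.4 − 105) / (129506.4 + 91400 − 2 × 105) = 91400 × 129401.4 / 220696.4 ≈ 53591 mm ≈ 53.6 m.

53.6 m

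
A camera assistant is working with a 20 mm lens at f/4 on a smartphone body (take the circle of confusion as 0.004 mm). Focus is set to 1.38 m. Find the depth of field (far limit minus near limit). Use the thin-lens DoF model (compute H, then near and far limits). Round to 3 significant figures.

Hyperfocal distance H = f²/(N·c) + f = 20²/(4 × 0.004) + 20 = 400/0.016 + 20 ≈ 25020.0 mm ≈ 25.02 m.
Near limit Dn = s·(H − f)/(H + s − 2f) = 1380 × (25020.0 − 20) / (25020.0 + 1380 − 2 × 20) = 1380 × 25000.0 / 26360.0 ≈ 1308.80 mm.
Far limit Df = s·(H − f)/(H − s) = 1380 × (25020.0 − 20) / (25020.0 − 1380) = 1380 × 25000.0 / 23640.0 ≈ 1459.39 mm.
Depth of field = Df − Dn = 1459.39 − 1308.80 ≈ 150.59 mm.

151 mm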